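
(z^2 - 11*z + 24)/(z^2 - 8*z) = (z - 3)/z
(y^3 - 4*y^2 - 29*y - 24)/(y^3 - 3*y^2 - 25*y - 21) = (y - 8)/(y - 7)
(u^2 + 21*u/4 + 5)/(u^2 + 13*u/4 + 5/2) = (u + 4)/(u + 2)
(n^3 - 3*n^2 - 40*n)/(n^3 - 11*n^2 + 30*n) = (n^2 - 3*n - 40)/(n^2 - 11*n + 30)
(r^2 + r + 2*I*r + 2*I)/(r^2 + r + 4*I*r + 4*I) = (r + 2*I)/(r + 4*I)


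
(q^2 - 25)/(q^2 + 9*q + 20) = (q - 5)/(q + 4)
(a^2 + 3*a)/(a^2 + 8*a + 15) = a/(a + 5)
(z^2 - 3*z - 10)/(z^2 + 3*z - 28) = (z^2 - 3*z - 10)/(z^2 + 3*z - 28)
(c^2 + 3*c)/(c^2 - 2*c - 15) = c/(c - 5)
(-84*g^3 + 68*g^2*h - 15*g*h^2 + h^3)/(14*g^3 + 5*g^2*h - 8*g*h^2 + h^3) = (-6*g + h)/(g + h)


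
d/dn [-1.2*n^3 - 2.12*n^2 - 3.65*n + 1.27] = -3.6*n^2 - 4.24*n - 3.65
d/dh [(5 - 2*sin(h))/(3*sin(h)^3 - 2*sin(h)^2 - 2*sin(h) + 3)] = (12*sin(h)^3 - 49*sin(h)^2 + 20*sin(h) + 4)*cos(h)/((sin(h) + 1)^2*(3*sin(h)^2 - 5*sin(h) + 3)^2)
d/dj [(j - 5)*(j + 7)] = 2*j + 2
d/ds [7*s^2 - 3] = 14*s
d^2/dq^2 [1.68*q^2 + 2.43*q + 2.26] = 3.36000000000000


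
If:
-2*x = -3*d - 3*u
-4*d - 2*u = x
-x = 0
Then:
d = 0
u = 0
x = 0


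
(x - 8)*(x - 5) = x^2 - 13*x + 40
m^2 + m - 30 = (m - 5)*(m + 6)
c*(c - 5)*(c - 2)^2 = c^4 - 9*c^3 + 24*c^2 - 20*c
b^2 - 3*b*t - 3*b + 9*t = (b - 3)*(b - 3*t)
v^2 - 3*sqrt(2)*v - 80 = (v - 8*sqrt(2))*(v + 5*sqrt(2))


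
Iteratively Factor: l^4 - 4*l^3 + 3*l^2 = (l)*(l^3 - 4*l^2 + 3*l) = l*(l - 1)*(l^2 - 3*l) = l*(l - 3)*(l - 1)*(l)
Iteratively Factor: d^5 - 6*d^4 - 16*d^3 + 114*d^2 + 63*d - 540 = (d + 3)*(d^4 - 9*d^3 + 11*d^2 + 81*d - 180) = (d - 4)*(d + 3)*(d^3 - 5*d^2 - 9*d + 45) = (d - 4)*(d - 3)*(d + 3)*(d^2 - 2*d - 15) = (d - 4)*(d - 3)*(d + 3)^2*(d - 5)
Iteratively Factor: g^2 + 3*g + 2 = (g + 2)*(g + 1)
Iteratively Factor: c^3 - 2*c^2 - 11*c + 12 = (c - 1)*(c^2 - c - 12) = (c - 1)*(c + 3)*(c - 4)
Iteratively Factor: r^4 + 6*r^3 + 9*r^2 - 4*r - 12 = (r + 3)*(r^3 + 3*r^2 - 4) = (r + 2)*(r + 3)*(r^2 + r - 2) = (r + 2)^2*(r + 3)*(r - 1)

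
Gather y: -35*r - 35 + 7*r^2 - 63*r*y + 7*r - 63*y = 7*r^2 - 28*r + y*(-63*r - 63) - 35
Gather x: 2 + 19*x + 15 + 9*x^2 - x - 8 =9*x^2 + 18*x + 9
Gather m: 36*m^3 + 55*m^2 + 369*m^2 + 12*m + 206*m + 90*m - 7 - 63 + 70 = 36*m^3 + 424*m^2 + 308*m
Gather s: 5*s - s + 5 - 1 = 4*s + 4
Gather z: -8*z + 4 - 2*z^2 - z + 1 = -2*z^2 - 9*z + 5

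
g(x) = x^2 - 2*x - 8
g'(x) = 2*x - 2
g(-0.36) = -7.15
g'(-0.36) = -2.72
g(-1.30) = -3.71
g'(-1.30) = -4.60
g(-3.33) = 9.75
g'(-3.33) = -8.66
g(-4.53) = 21.58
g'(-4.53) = -11.06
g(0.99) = -9.00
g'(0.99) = -0.02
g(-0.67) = -6.21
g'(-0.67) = -3.34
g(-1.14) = -4.42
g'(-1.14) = -4.28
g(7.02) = 27.24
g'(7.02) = 12.04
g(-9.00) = 91.00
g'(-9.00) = -20.00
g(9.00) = 55.00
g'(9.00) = 16.00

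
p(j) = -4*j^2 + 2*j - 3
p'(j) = 2 - 8*j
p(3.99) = -58.70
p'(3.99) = -29.92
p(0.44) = -2.89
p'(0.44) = -1.52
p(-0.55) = -5.31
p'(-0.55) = 6.40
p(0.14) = -2.80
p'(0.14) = 0.88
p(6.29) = -148.68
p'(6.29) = -48.32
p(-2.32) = -29.17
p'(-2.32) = 20.56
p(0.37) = -2.81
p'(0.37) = -0.96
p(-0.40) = -4.44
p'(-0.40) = 5.20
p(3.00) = -33.00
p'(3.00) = -22.00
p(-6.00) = -159.00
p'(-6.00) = 50.00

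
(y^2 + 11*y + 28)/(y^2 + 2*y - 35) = (y + 4)/(y - 5)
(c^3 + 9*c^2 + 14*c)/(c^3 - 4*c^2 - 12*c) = (c + 7)/(c - 6)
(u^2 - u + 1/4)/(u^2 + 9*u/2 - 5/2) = (u - 1/2)/(u + 5)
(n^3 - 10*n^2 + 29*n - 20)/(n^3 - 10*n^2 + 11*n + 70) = (n^2 - 5*n + 4)/(n^2 - 5*n - 14)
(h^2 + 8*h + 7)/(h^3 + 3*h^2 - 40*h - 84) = (h + 1)/(h^2 - 4*h - 12)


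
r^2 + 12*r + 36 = (r + 6)^2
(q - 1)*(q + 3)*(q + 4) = q^3 + 6*q^2 + 5*q - 12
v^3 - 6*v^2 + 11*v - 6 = (v - 3)*(v - 2)*(v - 1)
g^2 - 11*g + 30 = (g - 6)*(g - 5)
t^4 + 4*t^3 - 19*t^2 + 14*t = t*(t - 2)*(t - 1)*(t + 7)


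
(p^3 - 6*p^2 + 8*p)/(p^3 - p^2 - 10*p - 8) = p*(p - 2)/(p^2 + 3*p + 2)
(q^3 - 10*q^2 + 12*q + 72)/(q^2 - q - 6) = (q^2 - 12*q + 36)/(q - 3)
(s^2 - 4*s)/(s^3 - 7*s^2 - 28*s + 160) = s/(s^2 - 3*s - 40)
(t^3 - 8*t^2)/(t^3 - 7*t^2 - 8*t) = t/(t + 1)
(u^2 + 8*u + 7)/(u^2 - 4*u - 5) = (u + 7)/(u - 5)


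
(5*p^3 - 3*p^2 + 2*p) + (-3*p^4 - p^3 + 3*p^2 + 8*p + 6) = -3*p^4 + 4*p^3 + 10*p + 6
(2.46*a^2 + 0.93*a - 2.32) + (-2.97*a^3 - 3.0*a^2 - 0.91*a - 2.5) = -2.97*a^3 - 0.54*a^2 + 0.02*a - 4.82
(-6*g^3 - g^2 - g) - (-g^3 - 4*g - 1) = -5*g^3 - g^2 + 3*g + 1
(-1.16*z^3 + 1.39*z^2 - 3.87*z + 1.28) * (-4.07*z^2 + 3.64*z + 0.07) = 4.7212*z^5 - 9.8797*z^4 + 20.7293*z^3 - 19.1991*z^2 + 4.3883*z + 0.0896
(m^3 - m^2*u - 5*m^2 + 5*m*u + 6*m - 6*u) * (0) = 0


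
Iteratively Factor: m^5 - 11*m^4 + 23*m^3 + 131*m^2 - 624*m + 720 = (m - 3)*(m^4 - 8*m^3 - m^2 + 128*m - 240) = (m - 3)^2*(m^3 - 5*m^2 - 16*m + 80) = (m - 4)*(m - 3)^2*(m^2 - m - 20) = (m - 5)*(m - 4)*(m - 3)^2*(m + 4)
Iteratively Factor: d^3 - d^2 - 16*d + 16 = (d - 1)*(d^2 - 16) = (d - 4)*(d - 1)*(d + 4)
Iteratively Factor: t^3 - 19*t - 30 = (t + 2)*(t^2 - 2*t - 15) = (t + 2)*(t + 3)*(t - 5)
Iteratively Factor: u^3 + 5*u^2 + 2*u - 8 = (u + 2)*(u^2 + 3*u - 4) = (u - 1)*(u + 2)*(u + 4)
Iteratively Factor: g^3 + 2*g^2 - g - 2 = (g + 2)*(g^2 - 1) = (g - 1)*(g + 2)*(g + 1)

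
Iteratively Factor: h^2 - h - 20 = (h - 5)*(h + 4)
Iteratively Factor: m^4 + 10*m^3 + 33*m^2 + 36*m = (m + 3)*(m^3 + 7*m^2 + 12*m) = (m + 3)^2*(m^2 + 4*m) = (m + 3)^2*(m + 4)*(m)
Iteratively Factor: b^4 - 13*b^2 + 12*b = (b + 4)*(b^3 - 4*b^2 + 3*b) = (b - 1)*(b + 4)*(b^2 - 3*b) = b*(b - 1)*(b + 4)*(b - 3)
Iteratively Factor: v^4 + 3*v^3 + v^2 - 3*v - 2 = (v + 1)*(v^3 + 2*v^2 - v - 2) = (v + 1)^2*(v^2 + v - 2) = (v + 1)^2*(v + 2)*(v - 1)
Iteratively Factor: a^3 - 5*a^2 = (a)*(a^2 - 5*a) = a^2*(a - 5)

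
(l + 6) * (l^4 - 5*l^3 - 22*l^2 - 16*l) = l^5 + l^4 - 52*l^3 - 148*l^2 - 96*l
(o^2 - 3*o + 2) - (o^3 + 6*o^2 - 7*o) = -o^3 - 5*o^2 + 4*o + 2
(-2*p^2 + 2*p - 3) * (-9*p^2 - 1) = 18*p^4 - 18*p^3 + 29*p^2 - 2*p + 3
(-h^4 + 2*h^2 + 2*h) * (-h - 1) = h^5 + h^4 - 2*h^3 - 4*h^2 - 2*h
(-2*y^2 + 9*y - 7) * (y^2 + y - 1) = -2*y^4 + 7*y^3 + 4*y^2 - 16*y + 7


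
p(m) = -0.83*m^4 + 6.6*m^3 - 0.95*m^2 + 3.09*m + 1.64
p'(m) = -3.32*m^3 + 19.8*m^2 - 1.9*m + 3.09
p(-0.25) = 0.70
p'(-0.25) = 4.85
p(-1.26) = -19.06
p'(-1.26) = 43.56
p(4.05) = 213.71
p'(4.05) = 99.62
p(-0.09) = 1.35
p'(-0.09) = 3.42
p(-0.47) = -0.75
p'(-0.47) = 8.70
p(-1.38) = -24.79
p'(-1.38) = 52.14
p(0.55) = 4.07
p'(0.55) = 7.48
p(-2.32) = -117.10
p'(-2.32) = 155.53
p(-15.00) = -64552.21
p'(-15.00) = 15691.59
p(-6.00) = -2552.38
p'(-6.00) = 1444.41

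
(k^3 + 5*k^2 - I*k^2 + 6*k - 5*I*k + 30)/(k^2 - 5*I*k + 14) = (k^2 + k*(5 - 3*I) - 15*I)/(k - 7*I)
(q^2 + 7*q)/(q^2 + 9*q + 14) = q/(q + 2)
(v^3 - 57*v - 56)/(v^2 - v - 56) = v + 1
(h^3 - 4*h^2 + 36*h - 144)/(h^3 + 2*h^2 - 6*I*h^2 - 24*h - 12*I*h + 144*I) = (h + 6*I)/(h + 6)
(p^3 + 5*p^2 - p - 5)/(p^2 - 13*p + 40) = (p^3 + 5*p^2 - p - 5)/(p^2 - 13*p + 40)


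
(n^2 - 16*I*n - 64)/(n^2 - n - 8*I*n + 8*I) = (n - 8*I)/(n - 1)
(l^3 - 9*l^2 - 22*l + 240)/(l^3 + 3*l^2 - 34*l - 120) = (l - 8)/(l + 4)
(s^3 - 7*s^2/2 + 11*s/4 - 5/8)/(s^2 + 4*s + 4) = (8*s^3 - 28*s^2 + 22*s - 5)/(8*(s^2 + 4*s + 4))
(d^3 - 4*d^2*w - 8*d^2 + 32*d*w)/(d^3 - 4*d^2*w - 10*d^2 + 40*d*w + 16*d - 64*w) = d/(d - 2)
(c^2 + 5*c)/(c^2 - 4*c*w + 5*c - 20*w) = c/(c - 4*w)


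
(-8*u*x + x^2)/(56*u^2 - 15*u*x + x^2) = x/(-7*u + x)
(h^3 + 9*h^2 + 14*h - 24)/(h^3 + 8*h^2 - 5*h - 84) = (h^2 + 5*h - 6)/(h^2 + 4*h - 21)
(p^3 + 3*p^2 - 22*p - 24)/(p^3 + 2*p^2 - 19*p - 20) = (p + 6)/(p + 5)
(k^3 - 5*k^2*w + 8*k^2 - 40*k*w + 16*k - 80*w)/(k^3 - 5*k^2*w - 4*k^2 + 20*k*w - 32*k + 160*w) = (k + 4)/(k - 8)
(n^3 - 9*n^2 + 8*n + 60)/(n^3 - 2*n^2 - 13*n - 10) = (n - 6)/(n + 1)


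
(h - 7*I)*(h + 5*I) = h^2 - 2*I*h + 35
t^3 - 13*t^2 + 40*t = t*(t - 8)*(t - 5)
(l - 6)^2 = l^2 - 12*l + 36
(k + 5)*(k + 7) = k^2 + 12*k + 35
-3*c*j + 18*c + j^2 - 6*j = (-3*c + j)*(j - 6)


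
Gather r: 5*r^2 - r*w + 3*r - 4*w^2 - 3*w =5*r^2 + r*(3 - w) - 4*w^2 - 3*w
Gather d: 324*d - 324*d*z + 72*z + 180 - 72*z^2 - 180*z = d*(324 - 324*z) - 72*z^2 - 108*z + 180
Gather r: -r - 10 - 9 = -r - 19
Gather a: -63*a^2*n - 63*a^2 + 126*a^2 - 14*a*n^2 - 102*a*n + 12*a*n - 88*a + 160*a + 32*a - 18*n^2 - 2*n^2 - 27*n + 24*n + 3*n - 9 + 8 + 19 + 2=a^2*(63 - 63*n) + a*(-14*n^2 - 90*n + 104) - 20*n^2 + 20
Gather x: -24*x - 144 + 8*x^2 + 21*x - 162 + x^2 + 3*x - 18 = 9*x^2 - 324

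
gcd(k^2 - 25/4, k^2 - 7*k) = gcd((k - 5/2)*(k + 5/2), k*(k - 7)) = 1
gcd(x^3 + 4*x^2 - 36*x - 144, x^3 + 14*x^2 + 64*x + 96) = x^2 + 10*x + 24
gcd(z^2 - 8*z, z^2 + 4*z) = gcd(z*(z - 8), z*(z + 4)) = z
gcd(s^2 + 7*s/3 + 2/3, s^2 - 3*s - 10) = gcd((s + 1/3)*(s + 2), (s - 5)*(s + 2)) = s + 2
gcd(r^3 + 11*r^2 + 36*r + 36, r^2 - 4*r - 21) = r + 3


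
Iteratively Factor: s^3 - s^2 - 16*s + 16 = (s - 4)*(s^2 + 3*s - 4) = (s - 4)*(s - 1)*(s + 4)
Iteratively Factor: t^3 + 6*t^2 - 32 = (t + 4)*(t^2 + 2*t - 8) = (t + 4)^2*(t - 2)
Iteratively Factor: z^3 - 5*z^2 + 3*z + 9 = (z - 3)*(z^2 - 2*z - 3) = (z - 3)^2*(z + 1)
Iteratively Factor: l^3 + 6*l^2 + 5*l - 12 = (l + 4)*(l^2 + 2*l - 3) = (l + 3)*(l + 4)*(l - 1)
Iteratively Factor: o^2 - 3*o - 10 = (o - 5)*(o + 2)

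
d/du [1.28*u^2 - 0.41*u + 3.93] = 2.56*u - 0.41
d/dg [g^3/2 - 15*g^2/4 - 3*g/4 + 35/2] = 3*g^2/2 - 15*g/2 - 3/4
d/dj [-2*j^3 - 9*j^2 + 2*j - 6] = -6*j^2 - 18*j + 2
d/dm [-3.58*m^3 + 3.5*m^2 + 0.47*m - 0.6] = -10.74*m^2 + 7.0*m + 0.47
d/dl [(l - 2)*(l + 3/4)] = 2*l - 5/4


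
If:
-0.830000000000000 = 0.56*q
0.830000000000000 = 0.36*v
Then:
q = -1.48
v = 2.31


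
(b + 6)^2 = b^2 + 12*b + 36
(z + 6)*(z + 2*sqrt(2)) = z^2 + 2*sqrt(2)*z + 6*z + 12*sqrt(2)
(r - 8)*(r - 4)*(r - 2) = r^3 - 14*r^2 + 56*r - 64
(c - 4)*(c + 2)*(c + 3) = c^3 + c^2 - 14*c - 24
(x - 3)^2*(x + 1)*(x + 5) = x^4 - 22*x^2 + 24*x + 45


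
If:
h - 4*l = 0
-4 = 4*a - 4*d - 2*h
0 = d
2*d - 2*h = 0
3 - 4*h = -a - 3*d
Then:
No Solution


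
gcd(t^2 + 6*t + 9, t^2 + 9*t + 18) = t + 3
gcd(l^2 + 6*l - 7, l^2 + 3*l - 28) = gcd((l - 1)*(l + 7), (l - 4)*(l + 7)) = l + 7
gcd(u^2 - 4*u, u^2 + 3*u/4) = u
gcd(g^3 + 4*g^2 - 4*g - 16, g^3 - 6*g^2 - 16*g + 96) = g + 4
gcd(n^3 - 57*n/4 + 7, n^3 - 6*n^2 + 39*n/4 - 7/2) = n^2 - 4*n + 7/4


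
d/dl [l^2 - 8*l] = 2*l - 8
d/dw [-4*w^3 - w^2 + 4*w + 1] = -12*w^2 - 2*w + 4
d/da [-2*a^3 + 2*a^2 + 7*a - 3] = -6*a^2 + 4*a + 7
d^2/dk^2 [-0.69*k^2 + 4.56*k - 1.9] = -1.38000000000000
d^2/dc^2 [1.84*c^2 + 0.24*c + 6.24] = 3.68000000000000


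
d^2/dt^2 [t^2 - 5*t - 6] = 2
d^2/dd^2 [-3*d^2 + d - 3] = -6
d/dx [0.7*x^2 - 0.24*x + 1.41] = 1.4*x - 0.24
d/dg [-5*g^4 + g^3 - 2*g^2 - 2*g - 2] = -20*g^3 + 3*g^2 - 4*g - 2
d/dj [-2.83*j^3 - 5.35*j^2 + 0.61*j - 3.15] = -8.49*j^2 - 10.7*j + 0.61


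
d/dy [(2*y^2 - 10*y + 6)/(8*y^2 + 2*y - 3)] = 6*(14*y^2 - 18*y + 3)/(64*y^4 + 32*y^3 - 44*y^2 - 12*y + 9)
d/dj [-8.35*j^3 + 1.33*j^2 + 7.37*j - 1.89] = -25.05*j^2 + 2.66*j + 7.37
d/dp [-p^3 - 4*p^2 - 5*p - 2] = -3*p^2 - 8*p - 5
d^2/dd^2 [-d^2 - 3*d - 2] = -2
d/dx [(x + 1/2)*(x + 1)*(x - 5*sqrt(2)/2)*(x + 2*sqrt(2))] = 4*x^3 - 3*sqrt(2)*x^2/2 + 9*x^2/2 - 19*x - 3*sqrt(2)*x/2 - 15 - sqrt(2)/4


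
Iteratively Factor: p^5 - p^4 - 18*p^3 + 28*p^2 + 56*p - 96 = (p - 2)*(p^4 + p^3 - 16*p^2 - 4*p + 48) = (p - 2)^2*(p^3 + 3*p^2 - 10*p - 24) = (p - 2)^2*(p + 2)*(p^2 + p - 12) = (p - 2)^2*(p + 2)*(p + 4)*(p - 3)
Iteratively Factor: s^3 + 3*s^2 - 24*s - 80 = (s - 5)*(s^2 + 8*s + 16) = (s - 5)*(s + 4)*(s + 4)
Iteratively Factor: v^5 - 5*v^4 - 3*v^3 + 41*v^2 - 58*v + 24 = (v - 4)*(v^4 - v^3 - 7*v^2 + 13*v - 6) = (v - 4)*(v - 2)*(v^3 + v^2 - 5*v + 3) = (v - 4)*(v - 2)*(v + 3)*(v^2 - 2*v + 1) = (v - 4)*(v - 2)*(v - 1)*(v + 3)*(v - 1)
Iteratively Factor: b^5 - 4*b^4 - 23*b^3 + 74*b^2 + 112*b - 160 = (b + 4)*(b^4 - 8*b^3 + 9*b^2 + 38*b - 40) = (b - 1)*(b + 4)*(b^3 - 7*b^2 + 2*b + 40) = (b - 1)*(b + 2)*(b + 4)*(b^2 - 9*b + 20) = (b - 5)*(b - 1)*(b + 2)*(b + 4)*(b - 4)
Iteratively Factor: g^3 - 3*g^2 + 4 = (g - 2)*(g^2 - g - 2) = (g - 2)^2*(g + 1)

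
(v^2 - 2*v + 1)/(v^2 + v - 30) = (v^2 - 2*v + 1)/(v^2 + v - 30)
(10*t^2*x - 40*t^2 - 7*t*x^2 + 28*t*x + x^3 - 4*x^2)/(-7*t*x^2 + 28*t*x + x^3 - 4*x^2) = (10*t^2 - 7*t*x + x^2)/(x*(-7*t + x))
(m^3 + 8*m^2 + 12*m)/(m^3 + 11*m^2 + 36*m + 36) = m/(m + 3)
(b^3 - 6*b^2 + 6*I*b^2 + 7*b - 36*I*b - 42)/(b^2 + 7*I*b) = b - 6 - I + 6*I/b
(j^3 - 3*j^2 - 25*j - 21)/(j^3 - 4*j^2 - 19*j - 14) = (j + 3)/(j + 2)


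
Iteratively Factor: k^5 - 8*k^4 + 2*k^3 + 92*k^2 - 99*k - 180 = (k - 4)*(k^4 - 4*k^3 - 14*k^2 + 36*k + 45) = (k - 4)*(k + 3)*(k^3 - 7*k^2 + 7*k + 15) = (k - 5)*(k - 4)*(k + 3)*(k^2 - 2*k - 3) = (k - 5)*(k - 4)*(k + 1)*(k + 3)*(k - 3)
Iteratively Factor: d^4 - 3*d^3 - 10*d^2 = (d - 5)*(d^3 + 2*d^2) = d*(d - 5)*(d^2 + 2*d) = d^2*(d - 5)*(d + 2)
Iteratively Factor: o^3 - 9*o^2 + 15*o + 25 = (o + 1)*(o^2 - 10*o + 25) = (o - 5)*(o + 1)*(o - 5)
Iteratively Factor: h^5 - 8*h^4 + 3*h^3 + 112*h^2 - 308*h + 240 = (h + 4)*(h^4 - 12*h^3 + 51*h^2 - 92*h + 60) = (h - 2)*(h + 4)*(h^3 - 10*h^2 + 31*h - 30) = (h - 2)^2*(h + 4)*(h^2 - 8*h + 15) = (h - 5)*(h - 2)^2*(h + 4)*(h - 3)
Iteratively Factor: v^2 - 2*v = (v)*(v - 2)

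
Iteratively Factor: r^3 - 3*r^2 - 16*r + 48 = (r - 4)*(r^2 + r - 12) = (r - 4)*(r + 4)*(r - 3)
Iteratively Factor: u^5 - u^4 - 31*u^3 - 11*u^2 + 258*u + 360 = (u + 2)*(u^4 - 3*u^3 - 25*u^2 + 39*u + 180) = (u - 5)*(u + 2)*(u^3 + 2*u^2 - 15*u - 36) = (u - 5)*(u + 2)*(u + 3)*(u^2 - u - 12) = (u - 5)*(u - 4)*(u + 2)*(u + 3)*(u + 3)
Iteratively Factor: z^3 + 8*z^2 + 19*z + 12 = (z + 4)*(z^2 + 4*z + 3) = (z + 1)*(z + 4)*(z + 3)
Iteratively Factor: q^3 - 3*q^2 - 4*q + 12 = (q + 2)*(q^2 - 5*q + 6) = (q - 2)*(q + 2)*(q - 3)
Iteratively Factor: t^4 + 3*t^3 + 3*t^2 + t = (t + 1)*(t^3 + 2*t^2 + t) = t*(t + 1)*(t^2 + 2*t + 1) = t*(t + 1)^2*(t + 1)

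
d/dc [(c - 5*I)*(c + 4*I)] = 2*c - I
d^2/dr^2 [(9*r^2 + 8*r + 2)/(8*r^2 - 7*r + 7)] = 2*(1016*r^3 - 1128*r^2 - 1680*r + 819)/(512*r^6 - 1344*r^5 + 2520*r^4 - 2695*r^3 + 2205*r^2 - 1029*r + 343)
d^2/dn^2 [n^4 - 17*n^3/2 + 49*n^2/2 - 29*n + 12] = 12*n^2 - 51*n + 49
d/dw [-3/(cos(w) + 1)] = -3*sin(w)/(cos(w) + 1)^2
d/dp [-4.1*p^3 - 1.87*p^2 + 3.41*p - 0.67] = -12.3*p^2 - 3.74*p + 3.41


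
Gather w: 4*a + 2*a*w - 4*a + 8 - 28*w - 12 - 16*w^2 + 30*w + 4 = -16*w^2 + w*(2*a + 2)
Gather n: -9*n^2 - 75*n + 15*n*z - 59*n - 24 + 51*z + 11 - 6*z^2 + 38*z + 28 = -9*n^2 + n*(15*z - 134) - 6*z^2 + 89*z + 15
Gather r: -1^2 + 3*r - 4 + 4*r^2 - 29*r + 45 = 4*r^2 - 26*r + 40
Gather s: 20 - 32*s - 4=16 - 32*s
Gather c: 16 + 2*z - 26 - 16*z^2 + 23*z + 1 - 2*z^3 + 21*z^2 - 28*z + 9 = -2*z^3 + 5*z^2 - 3*z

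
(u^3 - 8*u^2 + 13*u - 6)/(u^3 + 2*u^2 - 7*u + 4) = (u - 6)/(u + 4)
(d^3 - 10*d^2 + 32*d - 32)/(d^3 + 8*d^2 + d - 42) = (d^2 - 8*d + 16)/(d^2 + 10*d + 21)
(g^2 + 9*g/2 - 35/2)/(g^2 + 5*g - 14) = (g - 5/2)/(g - 2)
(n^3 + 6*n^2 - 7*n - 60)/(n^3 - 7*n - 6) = (n^2 + 9*n + 20)/(n^2 + 3*n + 2)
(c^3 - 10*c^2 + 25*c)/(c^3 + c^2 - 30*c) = (c - 5)/(c + 6)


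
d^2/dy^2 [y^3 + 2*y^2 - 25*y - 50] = 6*y + 4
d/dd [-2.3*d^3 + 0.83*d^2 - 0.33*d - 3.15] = -6.9*d^2 + 1.66*d - 0.33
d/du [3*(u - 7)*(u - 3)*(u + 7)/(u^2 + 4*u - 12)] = 3*u*(u^3 + 8*u^2 + u - 222)/(u^4 + 8*u^3 - 8*u^2 - 96*u + 144)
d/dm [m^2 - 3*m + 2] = 2*m - 3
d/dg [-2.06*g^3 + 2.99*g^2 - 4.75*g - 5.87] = -6.18*g^2 + 5.98*g - 4.75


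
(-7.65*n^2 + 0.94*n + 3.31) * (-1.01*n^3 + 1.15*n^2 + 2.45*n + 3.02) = 7.7265*n^5 - 9.7469*n^4 - 21.0046*n^3 - 16.9935*n^2 + 10.9483*n + 9.9962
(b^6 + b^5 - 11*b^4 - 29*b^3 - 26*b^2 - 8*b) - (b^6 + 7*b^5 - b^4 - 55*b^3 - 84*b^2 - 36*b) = -6*b^5 - 10*b^4 + 26*b^3 + 58*b^2 + 28*b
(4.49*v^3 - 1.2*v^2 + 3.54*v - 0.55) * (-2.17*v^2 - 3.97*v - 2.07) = -9.7433*v^5 - 15.2213*v^4 - 12.2121*v^3 - 10.3763*v^2 - 5.1443*v + 1.1385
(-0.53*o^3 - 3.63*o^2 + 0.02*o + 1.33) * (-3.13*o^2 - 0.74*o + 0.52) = 1.6589*o^5 + 11.7541*o^4 + 2.348*o^3 - 6.0653*o^2 - 0.9738*o + 0.6916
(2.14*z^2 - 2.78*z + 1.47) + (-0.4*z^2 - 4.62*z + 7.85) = 1.74*z^2 - 7.4*z + 9.32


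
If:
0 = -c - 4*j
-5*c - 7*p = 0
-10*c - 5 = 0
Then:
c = -1/2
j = 1/8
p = 5/14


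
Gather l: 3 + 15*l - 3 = 15*l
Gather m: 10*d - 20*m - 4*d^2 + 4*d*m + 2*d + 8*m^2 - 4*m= -4*d^2 + 12*d + 8*m^2 + m*(4*d - 24)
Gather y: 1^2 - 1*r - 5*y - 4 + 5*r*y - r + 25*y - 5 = -2*r + y*(5*r + 20) - 8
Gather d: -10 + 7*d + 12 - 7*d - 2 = 0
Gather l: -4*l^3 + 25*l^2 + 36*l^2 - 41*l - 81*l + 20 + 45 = -4*l^3 + 61*l^2 - 122*l + 65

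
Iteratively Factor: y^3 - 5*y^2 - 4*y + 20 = (y - 2)*(y^2 - 3*y - 10) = (y - 5)*(y - 2)*(y + 2)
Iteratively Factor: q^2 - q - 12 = (q + 3)*(q - 4)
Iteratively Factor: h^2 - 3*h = (h)*(h - 3)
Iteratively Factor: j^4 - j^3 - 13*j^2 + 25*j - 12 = (j - 1)*(j^3 - 13*j + 12) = (j - 1)^2*(j^2 + j - 12) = (j - 1)^2*(j + 4)*(j - 3)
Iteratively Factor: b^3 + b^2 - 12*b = (b - 3)*(b^2 + 4*b) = (b - 3)*(b + 4)*(b)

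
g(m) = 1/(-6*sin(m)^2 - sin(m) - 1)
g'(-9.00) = 1.39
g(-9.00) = -0.62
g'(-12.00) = 0.59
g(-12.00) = -0.31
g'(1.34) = 0.05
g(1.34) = -0.13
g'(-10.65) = -0.08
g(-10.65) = -0.14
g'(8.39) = -0.15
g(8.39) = -0.16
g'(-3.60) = -0.83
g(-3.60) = -0.38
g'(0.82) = 0.27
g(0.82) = -0.20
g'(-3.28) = -1.68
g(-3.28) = -0.80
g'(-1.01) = -0.25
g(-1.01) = -0.22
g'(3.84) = 0.64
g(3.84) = -0.35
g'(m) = (12*sin(m)*cos(m) + cos(m))/(-6*sin(m)^2 - sin(m) - 1)^2 = (12*sin(m) + 1)*cos(m)/(6*sin(m)^2 + sin(m) + 1)^2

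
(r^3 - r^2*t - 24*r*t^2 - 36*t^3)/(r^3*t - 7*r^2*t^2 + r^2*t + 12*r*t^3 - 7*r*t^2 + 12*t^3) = (r^3 - r^2*t - 24*r*t^2 - 36*t^3)/(t*(r^3 - 7*r^2*t + r^2 + 12*r*t^2 - 7*r*t + 12*t^2))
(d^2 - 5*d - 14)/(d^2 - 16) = (d^2 - 5*d - 14)/(d^2 - 16)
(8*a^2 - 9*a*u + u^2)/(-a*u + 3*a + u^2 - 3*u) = (-8*a + u)/(u - 3)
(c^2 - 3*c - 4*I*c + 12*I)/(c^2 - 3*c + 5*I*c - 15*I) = (c - 4*I)/(c + 5*I)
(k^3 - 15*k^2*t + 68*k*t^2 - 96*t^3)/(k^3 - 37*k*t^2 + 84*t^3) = (k - 8*t)/(k + 7*t)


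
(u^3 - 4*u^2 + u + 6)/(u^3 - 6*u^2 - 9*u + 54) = (u^2 - u - 2)/(u^2 - 3*u - 18)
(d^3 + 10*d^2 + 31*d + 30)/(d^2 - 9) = (d^2 + 7*d + 10)/(d - 3)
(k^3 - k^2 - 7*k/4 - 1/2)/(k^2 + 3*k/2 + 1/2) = (k^2 - 3*k/2 - 1)/(k + 1)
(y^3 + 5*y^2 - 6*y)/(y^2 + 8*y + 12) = y*(y - 1)/(y + 2)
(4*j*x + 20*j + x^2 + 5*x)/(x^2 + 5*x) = (4*j + x)/x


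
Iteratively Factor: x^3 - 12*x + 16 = (x - 2)*(x^2 + 2*x - 8) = (x - 2)*(x + 4)*(x - 2)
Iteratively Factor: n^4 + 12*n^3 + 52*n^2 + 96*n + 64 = (n + 4)*(n^3 + 8*n^2 + 20*n + 16) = (n + 2)*(n + 4)*(n^2 + 6*n + 8) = (n + 2)*(n + 4)^2*(n + 2)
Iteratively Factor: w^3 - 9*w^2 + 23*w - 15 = (w - 1)*(w^2 - 8*w + 15) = (w - 5)*(w - 1)*(w - 3)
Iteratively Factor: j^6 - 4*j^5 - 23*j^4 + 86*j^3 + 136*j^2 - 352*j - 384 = (j - 3)*(j^5 - j^4 - 26*j^3 + 8*j^2 + 160*j + 128) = (j - 4)*(j - 3)*(j^4 + 3*j^3 - 14*j^2 - 48*j - 32) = (j - 4)*(j - 3)*(j + 2)*(j^3 + j^2 - 16*j - 16) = (j - 4)^2*(j - 3)*(j + 2)*(j^2 + 5*j + 4) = (j - 4)^2*(j - 3)*(j + 1)*(j + 2)*(j + 4)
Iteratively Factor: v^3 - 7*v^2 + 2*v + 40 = (v - 4)*(v^2 - 3*v - 10) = (v - 4)*(v + 2)*(v - 5)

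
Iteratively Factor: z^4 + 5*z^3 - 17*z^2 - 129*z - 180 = (z - 5)*(z^3 + 10*z^2 + 33*z + 36) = (z - 5)*(z + 3)*(z^2 + 7*z + 12) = (z - 5)*(z + 3)*(z + 4)*(z + 3)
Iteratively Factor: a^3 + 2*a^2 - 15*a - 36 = (a + 3)*(a^2 - a - 12) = (a - 4)*(a + 3)*(a + 3)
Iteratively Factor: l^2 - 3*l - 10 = (l + 2)*(l - 5)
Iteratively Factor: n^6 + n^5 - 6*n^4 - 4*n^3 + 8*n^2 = (n + 2)*(n^5 - n^4 - 4*n^3 + 4*n^2) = n*(n + 2)*(n^4 - n^3 - 4*n^2 + 4*n) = n*(n - 1)*(n + 2)*(n^3 - 4*n) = n*(n - 2)*(n - 1)*(n + 2)*(n^2 + 2*n) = n^2*(n - 2)*(n - 1)*(n + 2)*(n + 2)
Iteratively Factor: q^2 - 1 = (q + 1)*(q - 1)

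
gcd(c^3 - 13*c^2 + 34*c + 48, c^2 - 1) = c + 1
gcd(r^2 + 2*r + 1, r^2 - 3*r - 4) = r + 1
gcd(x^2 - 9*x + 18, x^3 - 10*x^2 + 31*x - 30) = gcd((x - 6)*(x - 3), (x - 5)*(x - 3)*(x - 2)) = x - 3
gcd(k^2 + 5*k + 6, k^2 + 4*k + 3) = k + 3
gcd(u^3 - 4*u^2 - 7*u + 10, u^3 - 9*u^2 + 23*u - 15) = u^2 - 6*u + 5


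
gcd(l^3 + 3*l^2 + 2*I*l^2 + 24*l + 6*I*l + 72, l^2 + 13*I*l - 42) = l + 6*I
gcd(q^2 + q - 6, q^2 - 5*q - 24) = q + 3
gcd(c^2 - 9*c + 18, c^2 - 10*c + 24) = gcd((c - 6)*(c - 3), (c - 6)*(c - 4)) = c - 6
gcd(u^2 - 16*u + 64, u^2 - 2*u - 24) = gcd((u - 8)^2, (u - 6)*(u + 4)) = 1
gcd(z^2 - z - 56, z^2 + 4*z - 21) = z + 7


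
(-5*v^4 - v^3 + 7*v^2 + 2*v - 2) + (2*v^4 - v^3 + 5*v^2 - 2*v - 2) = -3*v^4 - 2*v^3 + 12*v^2 - 4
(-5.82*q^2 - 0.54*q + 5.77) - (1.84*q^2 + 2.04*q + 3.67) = -7.66*q^2 - 2.58*q + 2.1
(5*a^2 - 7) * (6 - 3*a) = -15*a^3 + 30*a^2 + 21*a - 42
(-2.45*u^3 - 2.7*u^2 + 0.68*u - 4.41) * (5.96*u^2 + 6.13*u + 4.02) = -14.602*u^5 - 31.1105*u^4 - 22.3472*u^3 - 32.9692*u^2 - 24.2997*u - 17.7282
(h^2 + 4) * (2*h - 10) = 2*h^3 - 10*h^2 + 8*h - 40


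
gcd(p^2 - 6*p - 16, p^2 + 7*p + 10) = p + 2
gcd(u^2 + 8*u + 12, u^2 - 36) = u + 6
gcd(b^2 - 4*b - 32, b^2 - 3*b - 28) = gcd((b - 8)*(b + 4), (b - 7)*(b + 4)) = b + 4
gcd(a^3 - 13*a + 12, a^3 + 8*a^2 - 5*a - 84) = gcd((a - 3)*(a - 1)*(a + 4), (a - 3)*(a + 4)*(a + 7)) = a^2 + a - 12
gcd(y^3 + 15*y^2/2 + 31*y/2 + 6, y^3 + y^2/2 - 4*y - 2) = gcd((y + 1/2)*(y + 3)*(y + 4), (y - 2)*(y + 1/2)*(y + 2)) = y + 1/2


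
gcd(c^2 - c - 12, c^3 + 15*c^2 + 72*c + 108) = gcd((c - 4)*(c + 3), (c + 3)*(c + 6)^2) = c + 3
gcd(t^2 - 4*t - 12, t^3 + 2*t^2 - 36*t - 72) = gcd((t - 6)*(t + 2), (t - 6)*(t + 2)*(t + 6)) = t^2 - 4*t - 12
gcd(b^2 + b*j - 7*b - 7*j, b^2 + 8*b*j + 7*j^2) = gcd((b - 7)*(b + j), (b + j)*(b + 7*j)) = b + j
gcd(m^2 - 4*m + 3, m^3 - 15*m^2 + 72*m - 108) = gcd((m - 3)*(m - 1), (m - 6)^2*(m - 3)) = m - 3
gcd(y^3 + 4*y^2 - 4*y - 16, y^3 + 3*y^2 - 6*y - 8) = y^2 + 2*y - 8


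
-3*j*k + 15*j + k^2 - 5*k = (-3*j + k)*(k - 5)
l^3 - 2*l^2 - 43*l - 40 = (l - 8)*(l + 1)*(l + 5)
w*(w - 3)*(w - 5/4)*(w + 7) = w^4 + 11*w^3/4 - 26*w^2 + 105*w/4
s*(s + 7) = s^2 + 7*s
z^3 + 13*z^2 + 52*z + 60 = (z + 2)*(z + 5)*(z + 6)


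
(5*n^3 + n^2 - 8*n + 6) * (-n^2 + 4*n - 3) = -5*n^5 + 19*n^4 - 3*n^3 - 41*n^2 + 48*n - 18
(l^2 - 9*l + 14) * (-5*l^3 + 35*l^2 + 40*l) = -5*l^5 + 80*l^4 - 345*l^3 + 130*l^2 + 560*l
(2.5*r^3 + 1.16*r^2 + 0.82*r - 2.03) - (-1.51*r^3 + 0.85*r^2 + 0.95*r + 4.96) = 4.01*r^3 + 0.31*r^2 - 0.13*r - 6.99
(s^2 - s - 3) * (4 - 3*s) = -3*s^3 + 7*s^2 + 5*s - 12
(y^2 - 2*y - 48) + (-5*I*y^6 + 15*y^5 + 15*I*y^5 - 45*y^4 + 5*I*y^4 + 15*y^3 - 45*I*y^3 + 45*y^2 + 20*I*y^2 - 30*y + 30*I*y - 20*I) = -5*I*y^6 + 15*y^5 + 15*I*y^5 - 45*y^4 + 5*I*y^4 + 15*y^3 - 45*I*y^3 + 46*y^2 + 20*I*y^2 - 32*y + 30*I*y - 48 - 20*I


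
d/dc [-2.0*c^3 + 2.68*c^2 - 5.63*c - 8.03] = -6.0*c^2 + 5.36*c - 5.63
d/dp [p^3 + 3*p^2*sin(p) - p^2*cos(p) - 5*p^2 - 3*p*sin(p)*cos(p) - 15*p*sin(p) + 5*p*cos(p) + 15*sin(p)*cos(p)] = p^2*sin(p) + 3*p^2*cos(p) + 3*p^2 + p*sin(p) - 17*p*cos(p) - 3*p*cos(2*p) - 10*p - 15*sin(p) - 3*sin(2*p)/2 + 5*cos(p) + 15*cos(2*p)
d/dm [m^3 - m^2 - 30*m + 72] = 3*m^2 - 2*m - 30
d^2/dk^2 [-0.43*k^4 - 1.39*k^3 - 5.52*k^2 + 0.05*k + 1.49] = -5.16*k^2 - 8.34*k - 11.04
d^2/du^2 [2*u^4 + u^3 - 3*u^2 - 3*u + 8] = 24*u^2 + 6*u - 6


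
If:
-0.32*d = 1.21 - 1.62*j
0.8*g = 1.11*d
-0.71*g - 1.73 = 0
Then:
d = -1.76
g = -2.44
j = 0.40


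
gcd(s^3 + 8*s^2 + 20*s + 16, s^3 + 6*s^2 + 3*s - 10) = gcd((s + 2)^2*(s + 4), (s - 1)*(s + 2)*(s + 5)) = s + 2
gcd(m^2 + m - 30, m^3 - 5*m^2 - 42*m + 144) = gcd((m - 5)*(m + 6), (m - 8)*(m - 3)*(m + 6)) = m + 6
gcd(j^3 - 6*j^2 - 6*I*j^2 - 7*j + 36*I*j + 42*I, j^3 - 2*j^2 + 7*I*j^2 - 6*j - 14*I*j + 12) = 1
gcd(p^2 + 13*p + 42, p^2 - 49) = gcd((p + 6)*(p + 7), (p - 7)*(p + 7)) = p + 7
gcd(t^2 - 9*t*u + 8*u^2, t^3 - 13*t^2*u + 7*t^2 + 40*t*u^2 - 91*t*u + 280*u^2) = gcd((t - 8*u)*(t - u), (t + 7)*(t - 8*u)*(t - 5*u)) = t - 8*u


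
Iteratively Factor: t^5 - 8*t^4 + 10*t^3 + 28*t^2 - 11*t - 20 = (t + 1)*(t^4 - 9*t^3 + 19*t^2 + 9*t - 20) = (t - 5)*(t + 1)*(t^3 - 4*t^2 - t + 4) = (t - 5)*(t + 1)^2*(t^2 - 5*t + 4) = (t - 5)*(t - 1)*(t + 1)^2*(t - 4)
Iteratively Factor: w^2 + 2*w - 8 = (w + 4)*(w - 2)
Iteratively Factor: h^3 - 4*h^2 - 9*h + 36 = (h - 3)*(h^2 - h - 12) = (h - 4)*(h - 3)*(h + 3)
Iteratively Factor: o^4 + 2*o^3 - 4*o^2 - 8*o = (o - 2)*(o^3 + 4*o^2 + 4*o) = (o - 2)*(o + 2)*(o^2 + 2*o) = o*(o - 2)*(o + 2)*(o + 2)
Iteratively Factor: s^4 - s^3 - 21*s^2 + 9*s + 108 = (s + 3)*(s^3 - 4*s^2 - 9*s + 36) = (s + 3)^2*(s^2 - 7*s + 12) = (s - 3)*(s + 3)^2*(s - 4)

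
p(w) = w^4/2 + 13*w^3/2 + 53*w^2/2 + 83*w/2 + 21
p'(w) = 2*w^3 + 39*w^2/2 + 53*w + 83/2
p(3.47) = 828.16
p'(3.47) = 543.77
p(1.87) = 239.89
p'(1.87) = 221.88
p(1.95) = 258.12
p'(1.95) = 233.83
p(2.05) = 282.27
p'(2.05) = 249.33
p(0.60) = 56.91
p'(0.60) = 80.75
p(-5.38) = -28.54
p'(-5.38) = 9.33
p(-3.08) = -0.35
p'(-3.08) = 4.81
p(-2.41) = 0.78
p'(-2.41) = -0.97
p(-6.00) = -30.00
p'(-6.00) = -6.50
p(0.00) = 21.00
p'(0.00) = 41.50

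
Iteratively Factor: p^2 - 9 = (p - 3)*(p + 3)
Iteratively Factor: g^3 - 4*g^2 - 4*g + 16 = (g - 4)*(g^2 - 4) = (g - 4)*(g - 2)*(g + 2)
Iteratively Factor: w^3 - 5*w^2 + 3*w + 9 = (w - 3)*(w^2 - 2*w - 3) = (w - 3)^2*(w + 1)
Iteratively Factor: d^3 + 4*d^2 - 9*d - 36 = (d + 3)*(d^2 + d - 12) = (d - 3)*(d + 3)*(d + 4)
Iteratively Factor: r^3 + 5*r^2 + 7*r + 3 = (r + 1)*(r^2 + 4*r + 3) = (r + 1)^2*(r + 3)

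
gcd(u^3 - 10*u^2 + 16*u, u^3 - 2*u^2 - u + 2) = u - 2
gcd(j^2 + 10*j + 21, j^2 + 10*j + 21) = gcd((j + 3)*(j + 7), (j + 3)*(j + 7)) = j^2 + 10*j + 21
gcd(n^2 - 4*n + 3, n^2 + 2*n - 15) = n - 3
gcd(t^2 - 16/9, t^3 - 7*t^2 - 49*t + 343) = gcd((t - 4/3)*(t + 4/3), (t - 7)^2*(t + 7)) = 1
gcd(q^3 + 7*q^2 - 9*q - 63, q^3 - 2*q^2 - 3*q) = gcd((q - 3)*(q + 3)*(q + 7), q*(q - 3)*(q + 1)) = q - 3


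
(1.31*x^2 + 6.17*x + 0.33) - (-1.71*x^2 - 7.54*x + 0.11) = 3.02*x^2 + 13.71*x + 0.22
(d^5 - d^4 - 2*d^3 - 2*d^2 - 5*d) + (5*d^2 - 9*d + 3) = d^5 - d^4 - 2*d^3 + 3*d^2 - 14*d + 3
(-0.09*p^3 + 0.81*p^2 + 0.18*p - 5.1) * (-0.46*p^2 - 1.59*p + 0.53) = 0.0414*p^5 - 0.2295*p^4 - 1.4184*p^3 + 2.4891*p^2 + 8.2044*p - 2.703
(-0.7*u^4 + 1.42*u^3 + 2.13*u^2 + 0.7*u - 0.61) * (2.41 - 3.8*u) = 2.66*u^5 - 7.083*u^4 - 4.6718*u^3 + 2.4733*u^2 + 4.005*u - 1.4701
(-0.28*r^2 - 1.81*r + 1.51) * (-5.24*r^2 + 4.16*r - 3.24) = 1.4672*r^4 + 8.3196*r^3 - 14.5348*r^2 + 12.146*r - 4.8924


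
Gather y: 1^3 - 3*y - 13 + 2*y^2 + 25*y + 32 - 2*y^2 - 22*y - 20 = 0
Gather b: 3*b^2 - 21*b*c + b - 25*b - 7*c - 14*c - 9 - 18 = 3*b^2 + b*(-21*c - 24) - 21*c - 27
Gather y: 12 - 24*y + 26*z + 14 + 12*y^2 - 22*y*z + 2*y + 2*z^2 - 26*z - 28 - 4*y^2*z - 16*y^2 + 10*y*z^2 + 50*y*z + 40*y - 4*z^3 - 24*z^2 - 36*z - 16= y^2*(-4*z - 4) + y*(10*z^2 + 28*z + 18) - 4*z^3 - 22*z^2 - 36*z - 18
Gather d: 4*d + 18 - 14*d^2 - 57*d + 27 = -14*d^2 - 53*d + 45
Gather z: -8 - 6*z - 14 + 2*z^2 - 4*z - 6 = 2*z^2 - 10*z - 28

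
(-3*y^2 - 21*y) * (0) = 0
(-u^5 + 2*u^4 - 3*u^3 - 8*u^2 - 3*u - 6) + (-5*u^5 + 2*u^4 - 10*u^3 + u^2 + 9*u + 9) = -6*u^5 + 4*u^4 - 13*u^3 - 7*u^2 + 6*u + 3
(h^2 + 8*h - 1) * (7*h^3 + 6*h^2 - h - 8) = 7*h^5 + 62*h^4 + 40*h^3 - 22*h^2 - 63*h + 8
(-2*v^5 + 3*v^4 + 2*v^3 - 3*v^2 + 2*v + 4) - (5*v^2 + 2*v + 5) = -2*v^5 + 3*v^4 + 2*v^3 - 8*v^2 - 1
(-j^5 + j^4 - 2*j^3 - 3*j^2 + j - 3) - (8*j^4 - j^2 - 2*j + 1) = -j^5 - 7*j^4 - 2*j^3 - 2*j^2 + 3*j - 4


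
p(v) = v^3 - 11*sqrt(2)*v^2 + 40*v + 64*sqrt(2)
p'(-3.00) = 160.34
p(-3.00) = -196.50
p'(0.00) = 40.00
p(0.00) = 90.51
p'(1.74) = -5.05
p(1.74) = 118.28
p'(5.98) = -38.77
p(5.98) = -12.74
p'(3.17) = -28.48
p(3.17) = 92.84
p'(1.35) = 3.47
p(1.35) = 118.62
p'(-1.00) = 74.11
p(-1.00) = 33.95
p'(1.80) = -6.28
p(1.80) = 117.94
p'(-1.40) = 89.44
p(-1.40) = 1.28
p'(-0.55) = 58.02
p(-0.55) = 63.64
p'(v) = 3*v^2 - 22*sqrt(2)*v + 40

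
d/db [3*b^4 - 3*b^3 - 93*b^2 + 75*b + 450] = 12*b^3 - 9*b^2 - 186*b + 75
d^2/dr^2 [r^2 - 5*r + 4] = 2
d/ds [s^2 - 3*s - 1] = 2*s - 3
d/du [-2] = 0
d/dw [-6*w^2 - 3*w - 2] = -12*w - 3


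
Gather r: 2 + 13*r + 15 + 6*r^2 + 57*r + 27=6*r^2 + 70*r + 44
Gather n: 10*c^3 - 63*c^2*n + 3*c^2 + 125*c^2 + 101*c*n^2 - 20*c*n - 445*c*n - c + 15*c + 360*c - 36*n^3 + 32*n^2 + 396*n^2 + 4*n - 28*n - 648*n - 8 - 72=10*c^3 + 128*c^2 + 374*c - 36*n^3 + n^2*(101*c + 428) + n*(-63*c^2 - 465*c - 672) - 80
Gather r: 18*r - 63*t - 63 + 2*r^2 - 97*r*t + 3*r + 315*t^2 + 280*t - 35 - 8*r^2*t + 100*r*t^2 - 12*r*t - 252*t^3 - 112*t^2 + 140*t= r^2*(2 - 8*t) + r*(100*t^2 - 109*t + 21) - 252*t^3 + 203*t^2 + 357*t - 98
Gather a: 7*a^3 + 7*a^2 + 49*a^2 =7*a^3 + 56*a^2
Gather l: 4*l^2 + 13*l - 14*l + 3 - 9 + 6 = 4*l^2 - l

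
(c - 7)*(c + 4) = c^2 - 3*c - 28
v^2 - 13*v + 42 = (v - 7)*(v - 6)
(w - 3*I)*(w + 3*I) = w^2 + 9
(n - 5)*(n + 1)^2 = n^3 - 3*n^2 - 9*n - 5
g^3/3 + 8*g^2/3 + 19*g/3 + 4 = (g/3 + 1)*(g + 1)*(g + 4)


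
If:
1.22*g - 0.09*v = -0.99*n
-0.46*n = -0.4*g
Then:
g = 0.0432511491851233*v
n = 0.0376096949435855*v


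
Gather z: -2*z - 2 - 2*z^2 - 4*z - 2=-2*z^2 - 6*z - 4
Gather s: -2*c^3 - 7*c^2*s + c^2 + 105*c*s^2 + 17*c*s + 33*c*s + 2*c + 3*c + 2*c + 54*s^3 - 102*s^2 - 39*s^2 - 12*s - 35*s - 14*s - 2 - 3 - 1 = -2*c^3 + c^2 + 7*c + 54*s^3 + s^2*(105*c - 141) + s*(-7*c^2 + 50*c - 61) - 6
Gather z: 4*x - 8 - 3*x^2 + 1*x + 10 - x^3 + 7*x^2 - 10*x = -x^3 + 4*x^2 - 5*x + 2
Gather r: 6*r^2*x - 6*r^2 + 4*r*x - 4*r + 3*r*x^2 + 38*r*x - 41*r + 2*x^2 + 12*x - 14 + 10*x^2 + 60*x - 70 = r^2*(6*x - 6) + r*(3*x^2 + 42*x - 45) + 12*x^2 + 72*x - 84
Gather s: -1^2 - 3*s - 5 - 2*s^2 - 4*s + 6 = -2*s^2 - 7*s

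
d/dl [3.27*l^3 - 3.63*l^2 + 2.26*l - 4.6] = 9.81*l^2 - 7.26*l + 2.26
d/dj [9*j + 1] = 9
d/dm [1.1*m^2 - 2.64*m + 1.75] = 2.2*m - 2.64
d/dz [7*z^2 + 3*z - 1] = 14*z + 3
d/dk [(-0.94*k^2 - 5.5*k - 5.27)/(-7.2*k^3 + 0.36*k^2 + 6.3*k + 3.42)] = (-6.768*k^4 - 79.2*k^3 - 117.774*k^2 - 2.6352*k + 14.391)/(51.84*k^6 - 5.184*k^5 - 90.5904*k^4 - 44.712*k^3 + 42.1524*k^2 + 43.092*k + 11.6964)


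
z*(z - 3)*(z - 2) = z^3 - 5*z^2 + 6*z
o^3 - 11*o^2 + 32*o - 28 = (o - 7)*(o - 2)^2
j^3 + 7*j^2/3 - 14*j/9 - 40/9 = (j - 4/3)*(j + 5/3)*(j + 2)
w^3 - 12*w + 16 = (w - 2)^2*(w + 4)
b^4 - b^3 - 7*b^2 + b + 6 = (b - 3)*(b - 1)*(b + 1)*(b + 2)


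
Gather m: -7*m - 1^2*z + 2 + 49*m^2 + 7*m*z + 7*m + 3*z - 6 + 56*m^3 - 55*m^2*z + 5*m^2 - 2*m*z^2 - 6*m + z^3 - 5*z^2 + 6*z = 56*m^3 + m^2*(54 - 55*z) + m*(-2*z^2 + 7*z - 6) + z^3 - 5*z^2 + 8*z - 4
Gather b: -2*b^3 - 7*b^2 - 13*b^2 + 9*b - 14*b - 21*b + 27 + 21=-2*b^3 - 20*b^2 - 26*b + 48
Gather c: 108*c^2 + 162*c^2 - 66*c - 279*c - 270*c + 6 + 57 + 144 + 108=270*c^2 - 615*c + 315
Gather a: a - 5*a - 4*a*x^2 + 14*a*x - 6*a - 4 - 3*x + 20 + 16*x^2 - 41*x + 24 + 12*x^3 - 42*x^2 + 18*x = a*(-4*x^2 + 14*x - 10) + 12*x^3 - 26*x^2 - 26*x + 40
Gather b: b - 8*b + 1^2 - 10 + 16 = 7 - 7*b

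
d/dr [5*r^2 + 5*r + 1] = 10*r + 5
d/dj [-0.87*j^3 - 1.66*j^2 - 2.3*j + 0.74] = -2.61*j^2 - 3.32*j - 2.3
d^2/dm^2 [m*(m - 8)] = 2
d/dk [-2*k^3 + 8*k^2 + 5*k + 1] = -6*k^2 + 16*k + 5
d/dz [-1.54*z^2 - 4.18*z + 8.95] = -3.08*z - 4.18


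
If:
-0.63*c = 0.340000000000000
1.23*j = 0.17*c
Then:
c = -0.54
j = -0.07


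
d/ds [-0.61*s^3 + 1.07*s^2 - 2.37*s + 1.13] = -1.83*s^2 + 2.14*s - 2.37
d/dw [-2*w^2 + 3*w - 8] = 3 - 4*w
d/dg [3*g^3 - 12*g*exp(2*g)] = 9*g^2 - 24*g*exp(2*g) - 12*exp(2*g)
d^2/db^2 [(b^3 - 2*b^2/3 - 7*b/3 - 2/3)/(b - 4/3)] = 2*(27*b^3 - 108*b^2 + 144*b - 134)/(27*b^3 - 108*b^2 + 144*b - 64)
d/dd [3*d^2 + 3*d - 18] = 6*d + 3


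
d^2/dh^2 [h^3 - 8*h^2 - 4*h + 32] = 6*h - 16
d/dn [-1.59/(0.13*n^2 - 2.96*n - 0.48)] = (0.4134*n - 4.7064)/(-0.13*n^2 + 2.96*n + 0.48)^2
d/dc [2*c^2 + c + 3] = 4*c + 1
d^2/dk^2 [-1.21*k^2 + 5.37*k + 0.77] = -2.42000000000000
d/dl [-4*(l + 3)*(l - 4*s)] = -8*l + 16*s - 12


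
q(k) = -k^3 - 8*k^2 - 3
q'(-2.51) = 21.26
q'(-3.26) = 20.28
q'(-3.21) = 20.45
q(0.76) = -8.06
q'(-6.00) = -12.00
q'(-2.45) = 21.19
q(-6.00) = -75.00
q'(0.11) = -1.80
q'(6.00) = -204.00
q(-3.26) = -53.37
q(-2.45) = -36.31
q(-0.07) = -3.04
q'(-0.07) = 1.11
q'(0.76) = -13.89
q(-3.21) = -52.36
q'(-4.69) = 9.05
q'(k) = -3*k^2 - 16*k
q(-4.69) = -75.81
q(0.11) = -3.10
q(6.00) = -507.00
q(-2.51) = -37.59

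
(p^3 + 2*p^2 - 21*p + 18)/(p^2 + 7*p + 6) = (p^2 - 4*p + 3)/(p + 1)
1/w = 1/w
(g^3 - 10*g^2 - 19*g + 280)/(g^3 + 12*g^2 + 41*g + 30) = (g^2 - 15*g + 56)/(g^2 + 7*g + 6)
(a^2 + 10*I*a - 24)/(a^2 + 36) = (a + 4*I)/(a - 6*I)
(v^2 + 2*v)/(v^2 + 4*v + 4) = v/(v + 2)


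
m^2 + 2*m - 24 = (m - 4)*(m + 6)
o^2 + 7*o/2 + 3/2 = (o + 1/2)*(o + 3)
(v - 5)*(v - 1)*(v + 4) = v^3 - 2*v^2 - 19*v + 20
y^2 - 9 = (y - 3)*(y + 3)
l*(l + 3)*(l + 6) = l^3 + 9*l^2 + 18*l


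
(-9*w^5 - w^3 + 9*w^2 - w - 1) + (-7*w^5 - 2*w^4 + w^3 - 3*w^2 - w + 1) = -16*w^5 - 2*w^4 + 6*w^2 - 2*w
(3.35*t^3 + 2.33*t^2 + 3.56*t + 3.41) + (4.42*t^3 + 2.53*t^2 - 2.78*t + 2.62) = 7.77*t^3 + 4.86*t^2 + 0.78*t + 6.03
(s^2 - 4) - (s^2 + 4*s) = -4*s - 4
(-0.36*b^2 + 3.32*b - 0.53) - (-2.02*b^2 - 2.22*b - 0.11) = 1.66*b^2 + 5.54*b - 0.42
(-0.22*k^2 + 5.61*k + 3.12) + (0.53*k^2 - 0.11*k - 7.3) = 0.31*k^2 + 5.5*k - 4.18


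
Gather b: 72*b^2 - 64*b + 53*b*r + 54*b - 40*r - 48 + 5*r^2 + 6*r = 72*b^2 + b*(53*r - 10) + 5*r^2 - 34*r - 48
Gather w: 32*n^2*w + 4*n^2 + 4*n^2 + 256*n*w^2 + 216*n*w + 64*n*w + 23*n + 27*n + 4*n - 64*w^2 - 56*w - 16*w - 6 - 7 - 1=8*n^2 + 54*n + w^2*(256*n - 64) + w*(32*n^2 + 280*n - 72) - 14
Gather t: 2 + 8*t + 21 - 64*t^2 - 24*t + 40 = -64*t^2 - 16*t + 63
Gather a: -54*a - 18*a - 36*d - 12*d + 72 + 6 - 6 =-72*a - 48*d + 72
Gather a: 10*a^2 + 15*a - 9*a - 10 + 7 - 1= 10*a^2 + 6*a - 4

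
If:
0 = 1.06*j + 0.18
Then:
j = -0.17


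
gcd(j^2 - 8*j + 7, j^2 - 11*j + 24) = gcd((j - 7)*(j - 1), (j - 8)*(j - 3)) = 1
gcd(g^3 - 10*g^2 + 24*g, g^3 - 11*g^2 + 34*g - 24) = g^2 - 10*g + 24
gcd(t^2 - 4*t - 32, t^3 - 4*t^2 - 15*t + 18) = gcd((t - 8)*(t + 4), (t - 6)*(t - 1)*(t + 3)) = 1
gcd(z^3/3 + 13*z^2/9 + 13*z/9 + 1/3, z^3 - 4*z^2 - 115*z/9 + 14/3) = 1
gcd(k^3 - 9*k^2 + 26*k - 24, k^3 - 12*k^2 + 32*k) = k - 4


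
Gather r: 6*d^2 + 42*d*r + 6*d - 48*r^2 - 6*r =6*d^2 + 6*d - 48*r^2 + r*(42*d - 6)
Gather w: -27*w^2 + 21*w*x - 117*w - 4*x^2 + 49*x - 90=-27*w^2 + w*(21*x - 117) - 4*x^2 + 49*x - 90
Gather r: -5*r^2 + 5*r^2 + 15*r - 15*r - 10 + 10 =0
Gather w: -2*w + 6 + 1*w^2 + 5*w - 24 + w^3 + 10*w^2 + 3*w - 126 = w^3 + 11*w^2 + 6*w - 144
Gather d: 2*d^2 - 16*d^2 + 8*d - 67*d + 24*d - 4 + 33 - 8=-14*d^2 - 35*d + 21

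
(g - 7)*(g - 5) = g^2 - 12*g + 35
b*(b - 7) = b^2 - 7*b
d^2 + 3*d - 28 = (d - 4)*(d + 7)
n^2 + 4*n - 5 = (n - 1)*(n + 5)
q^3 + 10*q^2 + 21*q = q*(q + 3)*(q + 7)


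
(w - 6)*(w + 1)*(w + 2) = w^3 - 3*w^2 - 16*w - 12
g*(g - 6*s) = g^2 - 6*g*s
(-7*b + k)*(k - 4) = -7*b*k + 28*b + k^2 - 4*k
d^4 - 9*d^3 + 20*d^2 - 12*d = d*(d - 6)*(d - 2)*(d - 1)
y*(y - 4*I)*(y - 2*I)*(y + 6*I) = y^4 + 28*y^2 - 48*I*y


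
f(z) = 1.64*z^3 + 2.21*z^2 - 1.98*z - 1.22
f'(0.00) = -1.98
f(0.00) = -1.22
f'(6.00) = 201.66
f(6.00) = 420.70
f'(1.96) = 25.58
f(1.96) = 15.74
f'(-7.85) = 266.51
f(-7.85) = -642.82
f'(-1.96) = 8.26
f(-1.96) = -1.20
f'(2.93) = 53.21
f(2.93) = 53.20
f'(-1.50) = 2.46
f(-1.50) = 1.19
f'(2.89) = 51.89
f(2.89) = 51.10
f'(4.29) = 107.53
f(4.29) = 160.44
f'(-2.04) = 9.48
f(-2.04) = -1.91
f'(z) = 4.92*z^2 + 4.42*z - 1.98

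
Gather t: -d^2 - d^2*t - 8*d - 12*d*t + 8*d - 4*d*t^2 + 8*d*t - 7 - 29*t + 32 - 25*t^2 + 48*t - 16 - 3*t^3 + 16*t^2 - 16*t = -d^2 - 3*t^3 + t^2*(-4*d - 9) + t*(-d^2 - 4*d + 3) + 9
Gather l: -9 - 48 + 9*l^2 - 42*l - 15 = 9*l^2 - 42*l - 72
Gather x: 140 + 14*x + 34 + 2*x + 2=16*x + 176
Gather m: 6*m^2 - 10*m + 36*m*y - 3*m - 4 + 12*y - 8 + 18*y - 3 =6*m^2 + m*(36*y - 13) + 30*y - 15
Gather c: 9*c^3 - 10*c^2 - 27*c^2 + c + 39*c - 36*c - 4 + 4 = 9*c^3 - 37*c^2 + 4*c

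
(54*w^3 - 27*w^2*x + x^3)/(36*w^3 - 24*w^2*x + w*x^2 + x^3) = (-3*w + x)/(-2*w + x)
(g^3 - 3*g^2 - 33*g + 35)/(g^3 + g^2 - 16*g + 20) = (g^2 - 8*g + 7)/(g^2 - 4*g + 4)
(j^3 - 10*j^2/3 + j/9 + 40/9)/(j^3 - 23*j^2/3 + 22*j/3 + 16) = (j - 5/3)/(j - 6)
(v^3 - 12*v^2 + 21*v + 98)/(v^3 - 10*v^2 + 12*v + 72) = (v^2 - 14*v + 49)/(v^2 - 12*v + 36)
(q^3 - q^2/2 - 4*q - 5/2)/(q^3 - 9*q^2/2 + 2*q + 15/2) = (q + 1)/(q - 3)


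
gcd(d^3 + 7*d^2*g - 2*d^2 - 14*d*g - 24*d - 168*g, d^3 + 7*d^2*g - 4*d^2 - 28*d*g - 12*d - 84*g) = d^2 + 7*d*g - 6*d - 42*g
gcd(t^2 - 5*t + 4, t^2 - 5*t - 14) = 1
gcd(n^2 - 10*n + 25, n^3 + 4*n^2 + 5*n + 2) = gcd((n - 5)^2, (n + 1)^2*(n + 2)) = 1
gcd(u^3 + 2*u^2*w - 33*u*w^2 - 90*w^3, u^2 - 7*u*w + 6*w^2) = u - 6*w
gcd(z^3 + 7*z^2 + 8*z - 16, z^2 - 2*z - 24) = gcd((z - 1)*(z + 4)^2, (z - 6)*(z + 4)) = z + 4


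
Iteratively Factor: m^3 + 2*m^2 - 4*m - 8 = (m + 2)*(m^2 - 4) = (m + 2)^2*(m - 2)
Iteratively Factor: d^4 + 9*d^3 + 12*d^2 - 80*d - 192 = (d - 3)*(d^3 + 12*d^2 + 48*d + 64) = (d - 3)*(d + 4)*(d^2 + 8*d + 16) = (d - 3)*(d + 4)^2*(d + 4)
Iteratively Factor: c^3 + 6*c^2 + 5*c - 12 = (c + 3)*(c^2 + 3*c - 4) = (c + 3)*(c + 4)*(c - 1)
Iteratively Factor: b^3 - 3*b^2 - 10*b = (b - 5)*(b^2 + 2*b) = b*(b - 5)*(b + 2)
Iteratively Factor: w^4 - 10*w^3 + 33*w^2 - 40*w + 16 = (w - 4)*(w^3 - 6*w^2 + 9*w - 4) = (w - 4)*(w - 1)*(w^2 - 5*w + 4) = (w - 4)^2*(w - 1)*(w - 1)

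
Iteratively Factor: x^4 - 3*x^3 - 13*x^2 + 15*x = (x + 3)*(x^3 - 6*x^2 + 5*x) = x*(x + 3)*(x^2 - 6*x + 5) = x*(x - 5)*(x + 3)*(x - 1)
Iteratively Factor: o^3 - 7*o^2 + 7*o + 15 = (o + 1)*(o^2 - 8*o + 15) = (o - 3)*(o + 1)*(o - 5)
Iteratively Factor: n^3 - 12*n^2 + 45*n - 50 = (n - 5)*(n^2 - 7*n + 10) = (n - 5)*(n - 2)*(n - 5)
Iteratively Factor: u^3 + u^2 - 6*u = (u)*(u^2 + u - 6) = u*(u + 3)*(u - 2)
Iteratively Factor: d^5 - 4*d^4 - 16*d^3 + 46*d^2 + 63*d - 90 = (d + 3)*(d^4 - 7*d^3 + 5*d^2 + 31*d - 30) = (d - 1)*(d + 3)*(d^3 - 6*d^2 - d + 30) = (d - 3)*(d - 1)*(d + 3)*(d^2 - 3*d - 10) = (d - 3)*(d - 1)*(d + 2)*(d + 3)*(d - 5)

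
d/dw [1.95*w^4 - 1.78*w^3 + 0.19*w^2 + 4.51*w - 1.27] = 7.8*w^3 - 5.34*w^2 + 0.38*w + 4.51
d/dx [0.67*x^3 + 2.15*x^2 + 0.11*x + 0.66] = 2.01*x^2 + 4.3*x + 0.11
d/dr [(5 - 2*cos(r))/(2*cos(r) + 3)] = 16*sin(r)/(2*cos(r) + 3)^2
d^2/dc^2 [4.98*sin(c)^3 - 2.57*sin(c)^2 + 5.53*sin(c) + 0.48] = -9.26500000000001*sin(c) + 11.205*sin(3*c) - 5.14*cos(2*c)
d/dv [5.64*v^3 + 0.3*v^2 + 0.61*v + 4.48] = 16.92*v^2 + 0.6*v + 0.61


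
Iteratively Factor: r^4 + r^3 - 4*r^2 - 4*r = (r - 2)*(r^3 + 3*r^2 + 2*r) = r*(r - 2)*(r^2 + 3*r + 2) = r*(r - 2)*(r + 1)*(r + 2)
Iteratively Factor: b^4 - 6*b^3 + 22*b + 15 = (b + 1)*(b^3 - 7*b^2 + 7*b + 15) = (b - 3)*(b + 1)*(b^2 - 4*b - 5) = (b - 5)*(b - 3)*(b + 1)*(b + 1)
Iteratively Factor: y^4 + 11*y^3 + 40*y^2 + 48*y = (y)*(y^3 + 11*y^2 + 40*y + 48) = y*(y + 4)*(y^2 + 7*y + 12) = y*(y + 3)*(y + 4)*(y + 4)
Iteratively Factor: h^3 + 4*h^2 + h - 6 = (h + 2)*(h^2 + 2*h - 3) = (h - 1)*(h + 2)*(h + 3)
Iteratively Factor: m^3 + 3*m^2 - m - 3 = (m - 1)*(m^2 + 4*m + 3) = (m - 1)*(m + 1)*(m + 3)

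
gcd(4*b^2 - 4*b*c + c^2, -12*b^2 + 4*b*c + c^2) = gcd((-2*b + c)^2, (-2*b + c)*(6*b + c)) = 2*b - c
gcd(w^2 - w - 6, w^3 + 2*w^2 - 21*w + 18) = w - 3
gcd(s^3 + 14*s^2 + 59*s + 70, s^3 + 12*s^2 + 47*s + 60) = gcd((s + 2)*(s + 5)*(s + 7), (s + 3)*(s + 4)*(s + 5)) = s + 5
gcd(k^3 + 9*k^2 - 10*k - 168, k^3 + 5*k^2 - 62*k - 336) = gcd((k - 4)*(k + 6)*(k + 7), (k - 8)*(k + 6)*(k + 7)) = k^2 + 13*k + 42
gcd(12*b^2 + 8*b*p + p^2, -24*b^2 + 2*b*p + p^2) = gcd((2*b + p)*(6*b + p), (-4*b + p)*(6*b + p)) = 6*b + p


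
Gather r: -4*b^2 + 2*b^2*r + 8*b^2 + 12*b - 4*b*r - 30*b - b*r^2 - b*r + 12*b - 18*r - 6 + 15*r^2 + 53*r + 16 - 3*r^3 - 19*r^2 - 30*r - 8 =4*b^2 - 6*b - 3*r^3 + r^2*(-b - 4) + r*(2*b^2 - 5*b + 5) + 2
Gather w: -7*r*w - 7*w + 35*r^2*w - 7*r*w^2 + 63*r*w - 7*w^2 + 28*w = w^2*(-7*r - 7) + w*(35*r^2 + 56*r + 21)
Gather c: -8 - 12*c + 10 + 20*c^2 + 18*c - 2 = 20*c^2 + 6*c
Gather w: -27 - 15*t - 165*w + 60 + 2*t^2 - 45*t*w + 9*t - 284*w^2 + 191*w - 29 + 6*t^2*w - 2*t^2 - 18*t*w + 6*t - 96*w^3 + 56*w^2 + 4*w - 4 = -96*w^3 - 228*w^2 + w*(6*t^2 - 63*t + 30)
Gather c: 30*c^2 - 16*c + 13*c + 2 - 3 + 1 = 30*c^2 - 3*c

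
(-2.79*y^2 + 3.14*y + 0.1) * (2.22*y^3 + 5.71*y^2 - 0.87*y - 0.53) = -6.1938*y^5 - 8.9601*y^4 + 20.5787*y^3 - 0.6821*y^2 - 1.7512*y - 0.053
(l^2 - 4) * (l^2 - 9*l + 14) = l^4 - 9*l^3 + 10*l^2 + 36*l - 56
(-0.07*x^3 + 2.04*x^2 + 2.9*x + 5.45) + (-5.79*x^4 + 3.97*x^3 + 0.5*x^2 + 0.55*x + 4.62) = -5.79*x^4 + 3.9*x^3 + 2.54*x^2 + 3.45*x + 10.07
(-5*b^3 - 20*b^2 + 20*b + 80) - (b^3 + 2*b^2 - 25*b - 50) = -6*b^3 - 22*b^2 + 45*b + 130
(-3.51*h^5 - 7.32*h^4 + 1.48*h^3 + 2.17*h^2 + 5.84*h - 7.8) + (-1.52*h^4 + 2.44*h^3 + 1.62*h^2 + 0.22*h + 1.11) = -3.51*h^5 - 8.84*h^4 + 3.92*h^3 + 3.79*h^2 + 6.06*h - 6.69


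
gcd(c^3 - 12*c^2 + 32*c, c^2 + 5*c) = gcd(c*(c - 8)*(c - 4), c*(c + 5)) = c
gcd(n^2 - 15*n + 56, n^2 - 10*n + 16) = n - 8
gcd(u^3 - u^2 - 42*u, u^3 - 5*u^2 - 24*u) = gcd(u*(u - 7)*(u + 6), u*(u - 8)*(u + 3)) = u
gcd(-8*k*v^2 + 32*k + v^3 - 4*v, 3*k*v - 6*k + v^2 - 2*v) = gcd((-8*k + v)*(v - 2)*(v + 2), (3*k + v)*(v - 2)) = v - 2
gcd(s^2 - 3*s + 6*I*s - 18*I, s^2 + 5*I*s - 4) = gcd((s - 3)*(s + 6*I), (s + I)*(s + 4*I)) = 1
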